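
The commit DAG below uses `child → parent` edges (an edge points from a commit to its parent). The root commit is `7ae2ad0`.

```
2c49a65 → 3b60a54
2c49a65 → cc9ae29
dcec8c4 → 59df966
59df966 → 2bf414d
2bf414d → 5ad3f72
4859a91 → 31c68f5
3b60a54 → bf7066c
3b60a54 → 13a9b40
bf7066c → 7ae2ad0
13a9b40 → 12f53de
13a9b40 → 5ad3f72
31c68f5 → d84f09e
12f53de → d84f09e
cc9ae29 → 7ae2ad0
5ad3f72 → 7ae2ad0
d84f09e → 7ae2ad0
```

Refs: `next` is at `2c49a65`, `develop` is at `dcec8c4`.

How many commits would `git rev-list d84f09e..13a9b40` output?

3

Reachable from 13a9b40: {12f53de, 13a9b40, 5ad3f72, 7ae2ad0, d84f09e}.
Reachable from d84f09e: {7ae2ad0, d84f09e}.
In 13a9b40's history but not d84f09e's: {12f53de, 13a9b40, 5ad3f72} — 3 commits.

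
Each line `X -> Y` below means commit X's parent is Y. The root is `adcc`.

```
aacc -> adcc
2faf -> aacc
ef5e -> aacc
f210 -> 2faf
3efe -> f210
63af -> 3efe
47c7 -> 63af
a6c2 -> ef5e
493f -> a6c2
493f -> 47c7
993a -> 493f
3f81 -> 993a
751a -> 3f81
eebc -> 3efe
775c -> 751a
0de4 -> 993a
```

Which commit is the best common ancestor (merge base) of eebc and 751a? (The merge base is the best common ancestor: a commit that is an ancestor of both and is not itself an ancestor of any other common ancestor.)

3efe

Ancestors of eebc: {2faf, 3efe, aacc, adcc, eebc, f210}.
Ancestors of 751a: {2faf, 3efe, 3f81, 47c7, 493f, 63af, 751a, 993a, a6c2, aacc, adcc, ef5e, f210}.
Common ancestors: {2faf, 3efe, aacc, adcc, f210}.
Among these, 3efe is not an ancestor of any other common ancestor — it is the merge base.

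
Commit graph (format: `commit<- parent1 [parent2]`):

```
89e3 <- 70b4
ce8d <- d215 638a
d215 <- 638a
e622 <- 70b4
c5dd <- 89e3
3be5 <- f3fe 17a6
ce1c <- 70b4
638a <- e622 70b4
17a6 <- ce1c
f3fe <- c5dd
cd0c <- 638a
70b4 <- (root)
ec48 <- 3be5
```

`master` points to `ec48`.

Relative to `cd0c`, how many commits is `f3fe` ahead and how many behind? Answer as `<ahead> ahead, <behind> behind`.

3 ahead, 3 behind

Reachable from f3fe: {70b4, 89e3, c5dd, f3fe}.
Reachable from cd0c: {638a, 70b4, cd0c, e622}.
Only in f3fe's history (ahead): {89e3, c5dd, f3fe} — 3.
Only in cd0c's history (behind): {638a, cd0c, e622} — 3.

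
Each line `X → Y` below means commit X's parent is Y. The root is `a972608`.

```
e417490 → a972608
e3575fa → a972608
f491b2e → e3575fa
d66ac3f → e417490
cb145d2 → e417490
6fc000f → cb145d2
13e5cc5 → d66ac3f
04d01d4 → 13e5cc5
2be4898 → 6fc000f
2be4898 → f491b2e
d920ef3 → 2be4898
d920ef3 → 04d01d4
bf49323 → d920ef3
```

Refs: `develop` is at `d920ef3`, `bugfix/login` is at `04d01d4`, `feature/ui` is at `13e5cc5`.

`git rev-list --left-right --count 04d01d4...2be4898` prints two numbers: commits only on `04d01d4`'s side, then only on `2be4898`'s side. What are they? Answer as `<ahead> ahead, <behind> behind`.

3 ahead, 5 behind

Reachable from 04d01d4: {04d01d4, 13e5cc5, a972608, d66ac3f, e417490}.
Reachable from 2be4898: {2be4898, 6fc000f, a972608, cb145d2, e3575fa, e417490, f491b2e}.
Only in 04d01d4's history (ahead): {04d01d4, 13e5cc5, d66ac3f} — 3.
Only in 2be4898's history (behind): {2be4898, 6fc000f, cb145d2, e3575fa, f491b2e} — 5.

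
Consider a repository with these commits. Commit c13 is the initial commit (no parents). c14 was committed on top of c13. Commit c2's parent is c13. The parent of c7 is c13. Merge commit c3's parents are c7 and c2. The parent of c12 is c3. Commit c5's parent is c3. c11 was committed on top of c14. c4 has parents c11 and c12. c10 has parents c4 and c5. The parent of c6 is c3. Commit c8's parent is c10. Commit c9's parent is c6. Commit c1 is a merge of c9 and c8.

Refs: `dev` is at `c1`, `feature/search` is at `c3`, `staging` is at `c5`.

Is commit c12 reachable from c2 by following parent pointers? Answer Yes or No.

Ancestors of c2: {c13, c2}.
c12 is not in that set, so it is not an ancestor of c2.

No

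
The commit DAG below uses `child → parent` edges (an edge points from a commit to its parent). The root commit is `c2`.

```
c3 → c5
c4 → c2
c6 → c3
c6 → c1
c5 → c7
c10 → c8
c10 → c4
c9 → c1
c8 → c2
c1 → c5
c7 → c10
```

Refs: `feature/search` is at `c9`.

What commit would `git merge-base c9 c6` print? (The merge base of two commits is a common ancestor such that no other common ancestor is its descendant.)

Ancestors of c9: {c1, c10, c2, c4, c5, c7, c8, c9}.
Ancestors of c6: {c1, c10, c2, c3, c4, c5, c6, c7, c8}.
Common ancestors: {c1, c10, c2, c4, c5, c7, c8}.
Among these, c1 is not an ancestor of any other common ancestor — it is the merge base.

c1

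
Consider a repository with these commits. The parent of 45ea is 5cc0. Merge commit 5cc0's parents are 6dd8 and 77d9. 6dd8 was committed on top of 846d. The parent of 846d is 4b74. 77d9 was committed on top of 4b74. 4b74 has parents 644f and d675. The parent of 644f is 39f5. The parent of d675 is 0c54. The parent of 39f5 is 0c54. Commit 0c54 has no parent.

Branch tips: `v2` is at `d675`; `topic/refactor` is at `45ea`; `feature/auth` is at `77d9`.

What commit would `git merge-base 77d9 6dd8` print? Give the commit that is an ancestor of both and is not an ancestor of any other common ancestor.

Ancestors of 77d9: {0c54, 39f5, 4b74, 644f, 77d9, d675}.
Ancestors of 6dd8: {0c54, 39f5, 4b74, 644f, 6dd8, 846d, d675}.
Common ancestors: {0c54, 39f5, 4b74, 644f, d675}.
Among these, 4b74 is not an ancestor of any other common ancestor — it is the merge base.

4b74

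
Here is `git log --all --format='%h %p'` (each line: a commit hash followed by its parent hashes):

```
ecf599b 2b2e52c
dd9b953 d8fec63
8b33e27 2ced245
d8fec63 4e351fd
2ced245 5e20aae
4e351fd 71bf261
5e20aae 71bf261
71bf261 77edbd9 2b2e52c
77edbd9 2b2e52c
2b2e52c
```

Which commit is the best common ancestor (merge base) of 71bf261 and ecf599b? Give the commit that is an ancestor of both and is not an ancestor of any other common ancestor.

Ancestors of 71bf261: {2b2e52c, 71bf261, 77edbd9}.
Ancestors of ecf599b: {2b2e52c, ecf599b}.
Common ancestors: {2b2e52c}.
The only common ancestor is 2b2e52c, so it is the merge base.

2b2e52c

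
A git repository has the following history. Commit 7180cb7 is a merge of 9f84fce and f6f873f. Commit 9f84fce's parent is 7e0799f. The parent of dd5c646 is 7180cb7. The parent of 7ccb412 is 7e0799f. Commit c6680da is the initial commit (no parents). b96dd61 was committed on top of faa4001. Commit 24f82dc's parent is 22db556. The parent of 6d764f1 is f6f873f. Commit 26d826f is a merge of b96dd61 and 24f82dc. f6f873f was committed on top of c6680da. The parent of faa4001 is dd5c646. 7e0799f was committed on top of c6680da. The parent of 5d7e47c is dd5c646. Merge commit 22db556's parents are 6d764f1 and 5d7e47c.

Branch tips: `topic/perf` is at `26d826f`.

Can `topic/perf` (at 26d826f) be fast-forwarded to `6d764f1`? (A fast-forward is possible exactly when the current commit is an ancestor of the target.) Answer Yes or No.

A fast-forward from 26d826f to 6d764f1 is possible iff 26d826f is an ancestor of 6d764f1.
Ancestors of 6d764f1: {6d764f1, c6680da, f6f873f}.
26d826f is not among them, so fast-forward is not possible.

No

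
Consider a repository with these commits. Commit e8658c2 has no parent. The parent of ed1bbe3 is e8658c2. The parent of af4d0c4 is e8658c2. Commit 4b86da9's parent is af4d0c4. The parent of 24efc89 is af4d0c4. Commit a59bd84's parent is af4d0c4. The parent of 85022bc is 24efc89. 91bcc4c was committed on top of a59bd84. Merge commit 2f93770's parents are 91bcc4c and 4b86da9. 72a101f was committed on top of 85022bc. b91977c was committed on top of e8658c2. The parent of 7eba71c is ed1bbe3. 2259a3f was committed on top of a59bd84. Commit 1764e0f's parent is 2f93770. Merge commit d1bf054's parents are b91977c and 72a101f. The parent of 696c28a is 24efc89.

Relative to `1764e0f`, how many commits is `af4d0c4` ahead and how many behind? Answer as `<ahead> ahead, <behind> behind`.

Reachable from af4d0c4: {af4d0c4, e8658c2}.
Reachable from 1764e0f: {1764e0f, 2f93770, 4b86da9, 91bcc4c, a59bd84, af4d0c4, e8658c2}.
Only in af4d0c4's history (ahead): {} — 0.
Only in 1764e0f's history (behind): {1764e0f, 2f93770, 4b86da9, 91bcc4c, a59bd84} — 5.

0 ahead, 5 behind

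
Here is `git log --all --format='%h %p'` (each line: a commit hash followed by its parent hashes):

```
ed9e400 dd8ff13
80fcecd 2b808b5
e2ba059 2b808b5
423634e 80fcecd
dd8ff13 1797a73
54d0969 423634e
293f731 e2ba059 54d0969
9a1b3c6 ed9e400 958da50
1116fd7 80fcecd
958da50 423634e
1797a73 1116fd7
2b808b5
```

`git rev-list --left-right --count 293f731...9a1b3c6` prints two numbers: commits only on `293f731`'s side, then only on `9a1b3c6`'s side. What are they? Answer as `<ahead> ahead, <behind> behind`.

Reachable from 293f731: {293f731, 2b808b5, 423634e, 54d0969, 80fcecd, e2ba059}.
Reachable from 9a1b3c6: {1116fd7, 1797a73, 2b808b5, 423634e, 80fcecd, 958da50, 9a1b3c6, dd8ff13, ed9e400}.
Only in 293f731's history (ahead): {293f731, 54d0969, e2ba059} — 3.
Only in 9a1b3c6's history (behind): {1116fd7, 1797a73, 958da50, 9a1b3c6, dd8ff13, ed9e400} — 6.

3 ahead, 6 behind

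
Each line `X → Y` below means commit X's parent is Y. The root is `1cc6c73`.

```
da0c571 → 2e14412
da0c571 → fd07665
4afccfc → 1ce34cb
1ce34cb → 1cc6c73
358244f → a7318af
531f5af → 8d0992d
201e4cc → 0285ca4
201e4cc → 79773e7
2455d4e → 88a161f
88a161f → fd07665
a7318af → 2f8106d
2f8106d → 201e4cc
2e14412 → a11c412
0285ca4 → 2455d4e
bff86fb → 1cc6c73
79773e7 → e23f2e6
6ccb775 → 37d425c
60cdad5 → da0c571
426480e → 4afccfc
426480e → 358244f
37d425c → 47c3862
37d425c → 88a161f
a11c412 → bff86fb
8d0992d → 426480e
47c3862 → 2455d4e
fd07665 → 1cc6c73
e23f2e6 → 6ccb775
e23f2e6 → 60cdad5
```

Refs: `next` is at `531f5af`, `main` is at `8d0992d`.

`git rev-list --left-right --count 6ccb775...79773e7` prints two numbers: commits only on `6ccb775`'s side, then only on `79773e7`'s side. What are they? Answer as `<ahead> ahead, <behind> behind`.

0 ahead, 7 behind

Reachable from 6ccb775: {1cc6c73, 2455d4e, 37d425c, 47c3862, 6ccb775, 88a161f, fd07665}.
Reachable from 79773e7: {1cc6c73, 2455d4e, 2e14412, 37d425c, 47c3862, 60cdad5, 6ccb775, 79773e7, 88a161f, a11c412, bff86fb, da0c571, e23f2e6, fd07665}.
Only in 6ccb775's history (ahead): {} — 0.
Only in 79773e7's history (behind): {2e14412, 60cdad5, 79773e7, a11c412, bff86fb, da0c571, e23f2e6} — 7.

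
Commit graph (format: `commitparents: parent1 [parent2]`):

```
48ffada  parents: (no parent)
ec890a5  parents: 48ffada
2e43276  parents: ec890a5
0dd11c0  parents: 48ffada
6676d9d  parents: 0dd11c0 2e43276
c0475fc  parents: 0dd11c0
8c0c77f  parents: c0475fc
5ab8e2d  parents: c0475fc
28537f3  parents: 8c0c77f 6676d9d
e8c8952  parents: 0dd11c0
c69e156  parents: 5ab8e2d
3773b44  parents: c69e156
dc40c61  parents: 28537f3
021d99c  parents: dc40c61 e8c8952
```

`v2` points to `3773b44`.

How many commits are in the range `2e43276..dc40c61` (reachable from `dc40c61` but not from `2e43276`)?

6

Reachable from dc40c61: {0dd11c0, 28537f3, 2e43276, 48ffada, 6676d9d, 8c0c77f, c0475fc, dc40c61, ec890a5}.
Reachable from 2e43276: {2e43276, 48ffada, ec890a5}.
In dc40c61's history but not 2e43276's: {0dd11c0, 28537f3, 6676d9d, 8c0c77f, c0475fc, dc40c61} — 6 commits.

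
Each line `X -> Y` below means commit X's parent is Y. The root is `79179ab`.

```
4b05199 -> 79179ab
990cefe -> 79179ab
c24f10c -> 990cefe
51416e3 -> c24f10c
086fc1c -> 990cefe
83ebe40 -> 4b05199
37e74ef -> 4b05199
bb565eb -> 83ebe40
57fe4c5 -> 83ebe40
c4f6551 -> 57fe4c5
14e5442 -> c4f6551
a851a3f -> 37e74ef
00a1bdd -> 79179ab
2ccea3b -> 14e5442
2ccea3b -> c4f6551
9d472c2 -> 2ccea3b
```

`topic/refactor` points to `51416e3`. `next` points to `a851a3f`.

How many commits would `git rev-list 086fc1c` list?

3

Walking parent pointers from 086fc1c: reachable set = {086fc1c, 79179ab, 990cefe}.
That is 3 commits.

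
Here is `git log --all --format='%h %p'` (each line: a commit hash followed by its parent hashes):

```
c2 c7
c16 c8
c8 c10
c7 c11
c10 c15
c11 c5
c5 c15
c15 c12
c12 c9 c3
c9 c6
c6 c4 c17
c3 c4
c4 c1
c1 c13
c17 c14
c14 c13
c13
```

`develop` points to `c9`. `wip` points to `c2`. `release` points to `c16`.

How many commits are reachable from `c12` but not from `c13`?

8

Reachable from c12: {c1, c12, c13, c14, c17, c3, c4, c6, c9}.
Reachable from c13: {c13}.
In c12's history but not c13's: {c1, c12, c14, c17, c3, c4, c6, c9} — 8 commits.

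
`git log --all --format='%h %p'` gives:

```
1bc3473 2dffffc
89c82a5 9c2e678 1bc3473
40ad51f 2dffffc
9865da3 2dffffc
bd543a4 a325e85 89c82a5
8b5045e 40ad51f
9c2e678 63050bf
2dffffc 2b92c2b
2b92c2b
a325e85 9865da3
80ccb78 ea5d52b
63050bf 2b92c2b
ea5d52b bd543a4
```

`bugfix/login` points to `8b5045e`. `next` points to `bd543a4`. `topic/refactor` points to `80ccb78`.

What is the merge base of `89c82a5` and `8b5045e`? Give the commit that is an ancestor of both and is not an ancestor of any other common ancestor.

2dffffc

Ancestors of 89c82a5: {1bc3473, 2b92c2b, 2dffffc, 63050bf, 89c82a5, 9c2e678}.
Ancestors of 8b5045e: {2b92c2b, 2dffffc, 40ad51f, 8b5045e}.
Common ancestors: {2b92c2b, 2dffffc}.
Among these, 2dffffc is not an ancestor of any other common ancestor — it is the merge base.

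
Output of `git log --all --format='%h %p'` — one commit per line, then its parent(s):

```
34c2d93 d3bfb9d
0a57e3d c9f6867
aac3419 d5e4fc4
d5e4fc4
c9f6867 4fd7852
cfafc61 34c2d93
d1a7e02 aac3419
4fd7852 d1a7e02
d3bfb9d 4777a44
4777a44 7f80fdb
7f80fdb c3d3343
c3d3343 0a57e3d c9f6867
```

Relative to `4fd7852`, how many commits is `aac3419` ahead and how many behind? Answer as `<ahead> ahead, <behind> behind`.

Reachable from aac3419: {aac3419, d5e4fc4}.
Reachable from 4fd7852: {4fd7852, aac3419, d1a7e02, d5e4fc4}.
Only in aac3419's history (ahead): {} — 0.
Only in 4fd7852's history (behind): {4fd7852, d1a7e02} — 2.

0 ahead, 2 behind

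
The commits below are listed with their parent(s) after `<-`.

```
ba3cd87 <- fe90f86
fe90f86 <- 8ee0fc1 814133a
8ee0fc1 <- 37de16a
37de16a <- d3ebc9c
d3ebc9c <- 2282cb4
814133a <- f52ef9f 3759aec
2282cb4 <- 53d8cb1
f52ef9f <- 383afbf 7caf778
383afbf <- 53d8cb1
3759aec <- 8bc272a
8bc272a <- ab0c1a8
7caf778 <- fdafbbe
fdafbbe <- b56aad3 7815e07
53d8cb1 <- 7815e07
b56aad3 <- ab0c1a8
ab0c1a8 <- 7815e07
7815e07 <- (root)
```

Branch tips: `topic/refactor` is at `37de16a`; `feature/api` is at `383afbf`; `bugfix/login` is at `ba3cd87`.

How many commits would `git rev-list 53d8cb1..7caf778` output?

Reachable from 7caf778: {7815e07, 7caf778, ab0c1a8, b56aad3, fdafbbe}.
Reachable from 53d8cb1: {53d8cb1, 7815e07}.
In 7caf778's history but not 53d8cb1's: {7caf778, ab0c1a8, b56aad3, fdafbbe} — 4 commits.

4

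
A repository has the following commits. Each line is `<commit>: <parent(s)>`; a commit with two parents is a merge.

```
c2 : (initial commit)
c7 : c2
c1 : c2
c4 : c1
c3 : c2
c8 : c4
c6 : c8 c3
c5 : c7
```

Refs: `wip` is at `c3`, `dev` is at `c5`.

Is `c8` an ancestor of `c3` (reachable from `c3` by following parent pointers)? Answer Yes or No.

No

Ancestors of c3: {c2, c3}.
c8 is not in that set, so it is not an ancestor of c3.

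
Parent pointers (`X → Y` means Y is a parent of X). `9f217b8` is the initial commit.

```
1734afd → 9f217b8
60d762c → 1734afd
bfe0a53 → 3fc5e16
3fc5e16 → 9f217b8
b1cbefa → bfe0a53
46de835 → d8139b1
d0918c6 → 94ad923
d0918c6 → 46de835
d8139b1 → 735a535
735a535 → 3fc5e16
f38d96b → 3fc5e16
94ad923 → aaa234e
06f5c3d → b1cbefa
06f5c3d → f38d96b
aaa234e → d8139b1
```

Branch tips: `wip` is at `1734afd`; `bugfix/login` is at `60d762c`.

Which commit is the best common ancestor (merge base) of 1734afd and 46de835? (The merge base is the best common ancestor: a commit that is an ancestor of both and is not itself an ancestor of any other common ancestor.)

Ancestors of 1734afd: {1734afd, 9f217b8}.
Ancestors of 46de835: {3fc5e16, 46de835, 735a535, 9f217b8, d8139b1}.
Common ancestors: {9f217b8}.
The only common ancestor is 9f217b8, so it is the merge base.

9f217b8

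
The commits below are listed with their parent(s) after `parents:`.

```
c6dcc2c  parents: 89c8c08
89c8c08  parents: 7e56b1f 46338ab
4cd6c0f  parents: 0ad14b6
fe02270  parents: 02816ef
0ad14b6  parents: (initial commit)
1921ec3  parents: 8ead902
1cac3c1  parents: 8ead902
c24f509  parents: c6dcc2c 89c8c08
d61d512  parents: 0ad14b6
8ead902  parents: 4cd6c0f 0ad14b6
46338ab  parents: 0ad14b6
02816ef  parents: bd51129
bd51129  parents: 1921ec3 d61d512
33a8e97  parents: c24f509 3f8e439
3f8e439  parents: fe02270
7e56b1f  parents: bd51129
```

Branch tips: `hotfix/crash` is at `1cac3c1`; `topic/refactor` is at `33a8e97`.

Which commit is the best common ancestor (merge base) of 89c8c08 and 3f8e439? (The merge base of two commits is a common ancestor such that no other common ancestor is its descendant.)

bd51129

Ancestors of 89c8c08: {0ad14b6, 1921ec3, 46338ab, 4cd6c0f, 7e56b1f, 89c8c08, 8ead902, bd51129, d61d512}.
Ancestors of 3f8e439: {02816ef, 0ad14b6, 1921ec3, 3f8e439, 4cd6c0f, 8ead902, bd51129, d61d512, fe02270}.
Common ancestors: {0ad14b6, 1921ec3, 4cd6c0f, 8ead902, bd51129, d61d512}.
Among these, bd51129 is not an ancestor of any other common ancestor — it is the merge base.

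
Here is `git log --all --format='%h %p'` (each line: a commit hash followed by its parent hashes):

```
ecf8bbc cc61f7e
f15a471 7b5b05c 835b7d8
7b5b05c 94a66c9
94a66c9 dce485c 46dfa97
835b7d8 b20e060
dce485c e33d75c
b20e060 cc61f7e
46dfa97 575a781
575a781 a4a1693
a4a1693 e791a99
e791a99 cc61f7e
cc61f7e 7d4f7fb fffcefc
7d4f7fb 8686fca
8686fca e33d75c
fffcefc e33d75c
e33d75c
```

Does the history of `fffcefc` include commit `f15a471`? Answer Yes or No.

Ancestors of fffcefc: {e33d75c, fffcefc}.
f15a471 is not in that set, so it is not an ancestor of fffcefc.

No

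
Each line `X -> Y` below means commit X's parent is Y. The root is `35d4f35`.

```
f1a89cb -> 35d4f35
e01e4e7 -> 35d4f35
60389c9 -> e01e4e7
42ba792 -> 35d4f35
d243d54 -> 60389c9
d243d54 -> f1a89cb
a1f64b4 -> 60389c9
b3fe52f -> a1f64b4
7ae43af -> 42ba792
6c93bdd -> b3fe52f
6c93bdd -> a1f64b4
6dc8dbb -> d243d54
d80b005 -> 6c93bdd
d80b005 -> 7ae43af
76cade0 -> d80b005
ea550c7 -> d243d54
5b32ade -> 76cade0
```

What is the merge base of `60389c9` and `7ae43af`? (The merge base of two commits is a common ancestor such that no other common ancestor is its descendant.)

Ancestors of 60389c9: {35d4f35, 60389c9, e01e4e7}.
Ancestors of 7ae43af: {35d4f35, 42ba792, 7ae43af}.
Common ancestors: {35d4f35}.
The only common ancestor is 35d4f35, so it is the merge base.

35d4f35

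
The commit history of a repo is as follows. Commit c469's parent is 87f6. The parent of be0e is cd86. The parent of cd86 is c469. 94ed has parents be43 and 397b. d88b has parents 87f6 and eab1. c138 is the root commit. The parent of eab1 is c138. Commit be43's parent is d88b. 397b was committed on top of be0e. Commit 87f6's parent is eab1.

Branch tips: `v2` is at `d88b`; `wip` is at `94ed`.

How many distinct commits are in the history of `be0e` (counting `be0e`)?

Walking parent pointers from be0e: reachable set = {87f6, be0e, c138, c469, cd86, eab1}.
That is 6 commits.

6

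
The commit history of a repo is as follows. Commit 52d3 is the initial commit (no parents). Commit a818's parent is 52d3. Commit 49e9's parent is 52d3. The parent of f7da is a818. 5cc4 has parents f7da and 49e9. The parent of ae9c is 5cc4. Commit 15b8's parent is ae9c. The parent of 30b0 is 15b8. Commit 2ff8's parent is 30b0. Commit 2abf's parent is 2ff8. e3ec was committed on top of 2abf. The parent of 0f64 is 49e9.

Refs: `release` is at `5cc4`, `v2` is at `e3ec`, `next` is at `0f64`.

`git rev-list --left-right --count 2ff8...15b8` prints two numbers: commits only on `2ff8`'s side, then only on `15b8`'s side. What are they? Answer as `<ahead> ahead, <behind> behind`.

Reachable from 2ff8: {15b8, 2ff8, 30b0, 49e9, 52d3, 5cc4, a818, ae9c, f7da}.
Reachable from 15b8: {15b8, 49e9, 52d3, 5cc4, a818, ae9c, f7da}.
Only in 2ff8's history (ahead): {2ff8, 30b0} — 2.
Only in 15b8's history (behind): {} — 0.

2 ahead, 0 behind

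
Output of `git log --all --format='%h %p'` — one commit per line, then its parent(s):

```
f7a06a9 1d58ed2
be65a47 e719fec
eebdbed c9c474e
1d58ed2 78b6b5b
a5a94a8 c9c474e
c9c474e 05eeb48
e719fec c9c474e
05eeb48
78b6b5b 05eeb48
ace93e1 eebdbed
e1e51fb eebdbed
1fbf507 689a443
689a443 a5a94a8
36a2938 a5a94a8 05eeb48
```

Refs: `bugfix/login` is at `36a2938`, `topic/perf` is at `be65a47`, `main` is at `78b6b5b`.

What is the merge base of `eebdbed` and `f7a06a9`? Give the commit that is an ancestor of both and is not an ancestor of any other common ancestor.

Ancestors of eebdbed: {05eeb48, c9c474e, eebdbed}.
Ancestors of f7a06a9: {05eeb48, 1d58ed2, 78b6b5b, f7a06a9}.
Common ancestors: {05eeb48}.
The only common ancestor is 05eeb48, so it is the merge base.

05eeb48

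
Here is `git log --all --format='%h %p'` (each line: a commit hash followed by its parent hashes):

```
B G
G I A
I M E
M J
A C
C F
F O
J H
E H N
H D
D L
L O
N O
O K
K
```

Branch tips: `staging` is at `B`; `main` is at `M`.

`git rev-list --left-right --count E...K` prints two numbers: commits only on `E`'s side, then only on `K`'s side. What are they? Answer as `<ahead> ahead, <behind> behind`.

Reachable from E: {D, E, H, K, L, N, O}.
Reachable from K: {K}.
Only in E's history (ahead): {D, E, H, L, N, O} — 6.
Only in K's history (behind): {} — 0.

6 ahead, 0 behind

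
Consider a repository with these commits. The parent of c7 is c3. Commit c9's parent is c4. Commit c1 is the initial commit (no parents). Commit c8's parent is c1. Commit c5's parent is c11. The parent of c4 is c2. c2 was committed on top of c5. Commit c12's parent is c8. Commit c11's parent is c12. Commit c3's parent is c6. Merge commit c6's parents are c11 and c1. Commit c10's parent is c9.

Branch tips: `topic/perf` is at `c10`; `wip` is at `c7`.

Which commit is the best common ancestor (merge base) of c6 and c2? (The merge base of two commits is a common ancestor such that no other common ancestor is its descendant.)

c11

Ancestors of c6: {c1, c11, c12, c6, c8}.
Ancestors of c2: {c1, c11, c12, c2, c5, c8}.
Common ancestors: {c1, c11, c12, c8}.
Among these, c11 is not an ancestor of any other common ancestor — it is the merge base.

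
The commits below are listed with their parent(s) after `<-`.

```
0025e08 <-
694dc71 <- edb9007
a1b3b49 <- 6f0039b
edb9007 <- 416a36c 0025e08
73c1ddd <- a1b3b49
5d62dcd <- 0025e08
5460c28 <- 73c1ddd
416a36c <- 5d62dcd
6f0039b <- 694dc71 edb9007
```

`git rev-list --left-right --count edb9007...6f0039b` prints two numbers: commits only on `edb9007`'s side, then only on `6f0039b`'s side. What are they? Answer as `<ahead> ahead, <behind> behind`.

Reachable from edb9007: {0025e08, 416a36c, 5d62dcd, edb9007}.
Reachable from 6f0039b: {0025e08, 416a36c, 5d62dcd, 694dc71, 6f0039b, edb9007}.
Only in edb9007's history (ahead): {} — 0.
Only in 6f0039b's history (behind): {694dc71, 6f0039b} — 2.

0 ahead, 2 behind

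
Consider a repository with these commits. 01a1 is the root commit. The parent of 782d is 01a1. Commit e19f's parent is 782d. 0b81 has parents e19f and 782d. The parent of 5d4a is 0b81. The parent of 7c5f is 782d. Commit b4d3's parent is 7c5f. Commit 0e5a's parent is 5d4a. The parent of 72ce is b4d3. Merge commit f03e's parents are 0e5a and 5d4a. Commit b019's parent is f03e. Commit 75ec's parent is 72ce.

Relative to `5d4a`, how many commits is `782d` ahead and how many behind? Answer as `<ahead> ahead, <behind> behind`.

0 ahead, 3 behind

Reachable from 782d: {01a1, 782d}.
Reachable from 5d4a: {01a1, 0b81, 5d4a, 782d, e19f}.
Only in 782d's history (ahead): {} — 0.
Only in 5d4a's history (behind): {0b81, 5d4a, e19f} — 3.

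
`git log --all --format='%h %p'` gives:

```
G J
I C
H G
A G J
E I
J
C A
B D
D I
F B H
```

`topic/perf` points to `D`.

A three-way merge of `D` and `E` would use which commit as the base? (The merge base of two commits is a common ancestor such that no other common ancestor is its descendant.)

Ancestors of D: {A, C, D, G, I, J}.
Ancestors of E: {A, C, E, G, I, J}.
Common ancestors: {A, C, G, I, J}.
Among these, I is not an ancestor of any other common ancestor — it is the merge base.

I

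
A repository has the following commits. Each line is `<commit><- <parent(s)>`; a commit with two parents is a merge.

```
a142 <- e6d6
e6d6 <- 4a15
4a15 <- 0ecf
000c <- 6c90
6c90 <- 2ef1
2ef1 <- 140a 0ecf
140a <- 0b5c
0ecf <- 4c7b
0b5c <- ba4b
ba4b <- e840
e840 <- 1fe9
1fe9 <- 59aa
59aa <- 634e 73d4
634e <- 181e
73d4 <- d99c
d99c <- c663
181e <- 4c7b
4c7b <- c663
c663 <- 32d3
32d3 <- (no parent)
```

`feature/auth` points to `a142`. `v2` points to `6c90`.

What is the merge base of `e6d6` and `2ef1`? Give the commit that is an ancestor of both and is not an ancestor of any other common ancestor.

0ecf

Ancestors of e6d6: {0ecf, 32d3, 4a15, 4c7b, c663, e6d6}.
Ancestors of 2ef1: {0b5c, 0ecf, 140a, 181e, 1fe9, 2ef1, 32d3, 4c7b, 59aa, 634e, 73d4, ba4b, c663, d99c, e840}.
Common ancestors: {0ecf, 32d3, 4c7b, c663}.
Among these, 0ecf is not an ancestor of any other common ancestor — it is the merge base.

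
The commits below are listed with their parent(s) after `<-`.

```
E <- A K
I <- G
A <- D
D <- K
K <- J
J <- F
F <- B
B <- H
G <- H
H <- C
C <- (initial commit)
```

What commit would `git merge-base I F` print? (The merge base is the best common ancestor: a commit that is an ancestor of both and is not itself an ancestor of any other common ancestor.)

Ancestors of I: {C, G, H, I}.
Ancestors of F: {B, C, F, H}.
Common ancestors: {C, H}.
Among these, H is not an ancestor of any other common ancestor — it is the merge base.

H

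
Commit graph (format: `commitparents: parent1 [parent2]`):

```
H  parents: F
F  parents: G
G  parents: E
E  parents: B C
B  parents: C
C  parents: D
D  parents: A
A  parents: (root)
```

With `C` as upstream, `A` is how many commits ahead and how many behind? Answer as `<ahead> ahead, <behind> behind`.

0 ahead, 2 behind

Reachable from A: {A}.
Reachable from C: {A, C, D}.
Only in A's history (ahead): {} — 0.
Only in C's history (behind): {C, D} — 2.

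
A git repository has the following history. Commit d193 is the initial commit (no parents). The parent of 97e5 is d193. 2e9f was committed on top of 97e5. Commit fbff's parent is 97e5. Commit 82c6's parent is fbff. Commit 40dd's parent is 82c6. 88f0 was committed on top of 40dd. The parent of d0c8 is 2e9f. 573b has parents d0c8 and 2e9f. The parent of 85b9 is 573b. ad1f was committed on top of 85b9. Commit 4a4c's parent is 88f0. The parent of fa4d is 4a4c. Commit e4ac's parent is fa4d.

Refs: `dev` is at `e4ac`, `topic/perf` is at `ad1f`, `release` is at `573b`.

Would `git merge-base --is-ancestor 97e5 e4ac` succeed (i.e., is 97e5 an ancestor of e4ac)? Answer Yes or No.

Yes

Ancestors of e4ac (commits reachable by following parents): {40dd, 4a4c, 82c6, 88f0, 97e5, d193, e4ac, fa4d, fbff}.
97e5 is in that set, so it is an ancestor of e4ac.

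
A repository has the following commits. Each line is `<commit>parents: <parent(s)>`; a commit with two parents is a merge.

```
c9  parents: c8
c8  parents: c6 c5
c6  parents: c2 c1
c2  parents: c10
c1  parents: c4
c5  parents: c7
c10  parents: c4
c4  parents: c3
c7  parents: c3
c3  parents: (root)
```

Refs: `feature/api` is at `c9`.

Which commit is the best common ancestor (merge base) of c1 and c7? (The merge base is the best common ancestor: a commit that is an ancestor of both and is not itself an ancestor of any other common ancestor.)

Ancestors of c1: {c1, c3, c4}.
Ancestors of c7: {c3, c7}.
Common ancestors: {c3}.
The only common ancestor is c3, so it is the merge base.

c3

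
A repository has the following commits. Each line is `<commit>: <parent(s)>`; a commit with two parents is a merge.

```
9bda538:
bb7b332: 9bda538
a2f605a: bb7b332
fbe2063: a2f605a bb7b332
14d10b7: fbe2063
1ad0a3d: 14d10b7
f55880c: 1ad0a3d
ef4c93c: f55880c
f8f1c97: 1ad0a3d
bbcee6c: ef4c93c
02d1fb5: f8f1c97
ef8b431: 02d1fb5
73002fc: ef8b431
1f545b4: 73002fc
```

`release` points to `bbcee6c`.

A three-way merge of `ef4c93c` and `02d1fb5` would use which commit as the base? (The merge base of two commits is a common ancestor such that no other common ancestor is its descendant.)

1ad0a3d

Ancestors of ef4c93c: {14d10b7, 1ad0a3d, 9bda538, a2f605a, bb7b332, ef4c93c, f55880c, fbe2063}.
Ancestors of 02d1fb5: {02d1fb5, 14d10b7, 1ad0a3d, 9bda538, a2f605a, bb7b332, f8f1c97, fbe2063}.
Common ancestors: {14d10b7, 1ad0a3d, 9bda538, a2f605a, bb7b332, fbe2063}.
Among these, 1ad0a3d is not an ancestor of any other common ancestor — it is the merge base.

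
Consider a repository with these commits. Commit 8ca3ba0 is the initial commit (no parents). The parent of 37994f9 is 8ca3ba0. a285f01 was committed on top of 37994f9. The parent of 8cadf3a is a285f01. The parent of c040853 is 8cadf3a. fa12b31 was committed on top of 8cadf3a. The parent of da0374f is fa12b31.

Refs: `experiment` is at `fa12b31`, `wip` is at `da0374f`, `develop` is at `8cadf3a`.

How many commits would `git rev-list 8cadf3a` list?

Walking parent pointers from 8cadf3a: reachable set = {37994f9, 8ca3ba0, 8cadf3a, a285f01}.
That is 4 commits.

4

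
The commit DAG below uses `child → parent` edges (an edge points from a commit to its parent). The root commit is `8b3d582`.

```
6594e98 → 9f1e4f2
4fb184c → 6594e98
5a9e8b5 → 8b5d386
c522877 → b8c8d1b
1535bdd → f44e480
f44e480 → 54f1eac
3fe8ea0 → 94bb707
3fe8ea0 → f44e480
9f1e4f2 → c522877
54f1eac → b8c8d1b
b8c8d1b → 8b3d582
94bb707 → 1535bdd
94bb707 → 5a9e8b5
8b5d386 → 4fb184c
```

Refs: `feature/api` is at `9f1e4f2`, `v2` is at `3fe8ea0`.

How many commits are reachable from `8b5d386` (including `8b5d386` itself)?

7

Walking parent pointers from 8b5d386: reachable set = {4fb184c, 6594e98, 8b3d582, 8b5d386, 9f1e4f2, b8c8d1b, c522877}.
That is 7 commits.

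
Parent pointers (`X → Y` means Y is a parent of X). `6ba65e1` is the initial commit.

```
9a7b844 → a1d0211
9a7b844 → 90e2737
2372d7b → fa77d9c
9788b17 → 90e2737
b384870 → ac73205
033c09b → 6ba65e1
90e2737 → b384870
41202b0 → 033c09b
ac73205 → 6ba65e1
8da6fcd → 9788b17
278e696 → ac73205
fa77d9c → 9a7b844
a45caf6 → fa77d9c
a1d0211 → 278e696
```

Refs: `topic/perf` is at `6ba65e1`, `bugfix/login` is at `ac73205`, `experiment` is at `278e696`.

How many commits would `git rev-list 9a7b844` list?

Walking parent pointers from 9a7b844: reachable set = {278e696, 6ba65e1, 90e2737, 9a7b844, a1d0211, ac73205, b384870}.
That is 7 commits.

7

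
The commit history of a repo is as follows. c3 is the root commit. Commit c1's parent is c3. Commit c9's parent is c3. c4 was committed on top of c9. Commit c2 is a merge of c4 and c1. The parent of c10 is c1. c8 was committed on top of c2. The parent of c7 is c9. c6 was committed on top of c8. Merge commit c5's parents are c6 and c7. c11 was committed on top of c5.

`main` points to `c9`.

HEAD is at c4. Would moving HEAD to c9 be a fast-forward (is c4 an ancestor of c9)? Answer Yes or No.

A fast-forward from c4 to c9 is possible iff c4 is an ancestor of c9.
Ancestors of c9: {c3, c9}.
c4 is not among them, so fast-forward is not possible.

No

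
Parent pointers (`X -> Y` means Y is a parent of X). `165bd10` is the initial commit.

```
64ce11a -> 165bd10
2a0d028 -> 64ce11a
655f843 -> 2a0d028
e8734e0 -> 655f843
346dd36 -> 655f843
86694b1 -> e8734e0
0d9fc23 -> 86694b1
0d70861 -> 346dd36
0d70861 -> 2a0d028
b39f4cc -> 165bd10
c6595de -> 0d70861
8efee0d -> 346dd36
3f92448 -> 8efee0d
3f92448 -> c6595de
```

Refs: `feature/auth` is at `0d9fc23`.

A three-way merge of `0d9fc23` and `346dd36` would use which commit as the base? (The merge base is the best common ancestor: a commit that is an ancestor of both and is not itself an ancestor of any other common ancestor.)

655f843

Ancestors of 0d9fc23: {0d9fc23, 165bd10, 2a0d028, 64ce11a, 655f843, 86694b1, e8734e0}.
Ancestors of 346dd36: {165bd10, 2a0d028, 346dd36, 64ce11a, 655f843}.
Common ancestors: {165bd10, 2a0d028, 64ce11a, 655f843}.
Among these, 655f843 is not an ancestor of any other common ancestor — it is the merge base.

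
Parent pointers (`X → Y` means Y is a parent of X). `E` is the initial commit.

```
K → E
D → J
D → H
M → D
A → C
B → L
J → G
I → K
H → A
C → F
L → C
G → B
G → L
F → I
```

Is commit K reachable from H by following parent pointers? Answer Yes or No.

Ancestors of H (commits reachable by following parents): {A, C, E, F, H, I, K}.
K is in that set, so it is an ancestor of H.

Yes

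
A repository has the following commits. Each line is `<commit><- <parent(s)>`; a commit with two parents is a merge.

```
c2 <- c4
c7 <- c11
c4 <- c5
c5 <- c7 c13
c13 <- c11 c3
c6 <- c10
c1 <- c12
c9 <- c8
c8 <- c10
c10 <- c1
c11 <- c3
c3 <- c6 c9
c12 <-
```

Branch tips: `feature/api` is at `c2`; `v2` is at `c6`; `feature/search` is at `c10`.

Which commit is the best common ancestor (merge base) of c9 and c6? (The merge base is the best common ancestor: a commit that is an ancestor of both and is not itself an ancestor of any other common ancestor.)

c10

Ancestors of c9: {c1, c10, c12, c8, c9}.
Ancestors of c6: {c1, c10, c12, c6}.
Common ancestors: {c1, c10, c12}.
Among these, c10 is not an ancestor of any other common ancestor — it is the merge base.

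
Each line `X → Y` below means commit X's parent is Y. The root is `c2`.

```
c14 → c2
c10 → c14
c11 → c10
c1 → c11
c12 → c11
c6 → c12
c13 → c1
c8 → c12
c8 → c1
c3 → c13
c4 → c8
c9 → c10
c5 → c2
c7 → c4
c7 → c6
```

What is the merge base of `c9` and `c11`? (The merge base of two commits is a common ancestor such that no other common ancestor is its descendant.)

Ancestors of c9: {c10, c14, c2, c9}.
Ancestors of c11: {c10, c11, c14, c2}.
Common ancestors: {c10, c14, c2}.
Among these, c10 is not an ancestor of any other common ancestor — it is the merge base.

c10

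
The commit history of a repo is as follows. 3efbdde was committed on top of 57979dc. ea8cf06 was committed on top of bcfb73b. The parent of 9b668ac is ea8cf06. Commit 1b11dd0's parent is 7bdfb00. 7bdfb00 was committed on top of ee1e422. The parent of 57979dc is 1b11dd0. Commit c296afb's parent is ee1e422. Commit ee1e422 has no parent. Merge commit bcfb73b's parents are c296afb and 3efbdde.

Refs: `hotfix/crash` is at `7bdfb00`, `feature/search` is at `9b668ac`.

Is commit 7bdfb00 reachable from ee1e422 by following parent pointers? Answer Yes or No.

No

Ancestors of ee1e422: {ee1e422}.
7bdfb00 is not in that set, so it is not an ancestor of ee1e422.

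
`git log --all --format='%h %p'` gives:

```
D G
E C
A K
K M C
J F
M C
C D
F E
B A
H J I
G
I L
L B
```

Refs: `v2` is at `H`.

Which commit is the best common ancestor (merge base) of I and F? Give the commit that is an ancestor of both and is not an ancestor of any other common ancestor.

Ancestors of I: {A, B, C, D, G, I, K, L, M}.
Ancestors of F: {C, D, E, F, G}.
Common ancestors: {C, D, G}.
Among these, C is not an ancestor of any other common ancestor — it is the merge base.

C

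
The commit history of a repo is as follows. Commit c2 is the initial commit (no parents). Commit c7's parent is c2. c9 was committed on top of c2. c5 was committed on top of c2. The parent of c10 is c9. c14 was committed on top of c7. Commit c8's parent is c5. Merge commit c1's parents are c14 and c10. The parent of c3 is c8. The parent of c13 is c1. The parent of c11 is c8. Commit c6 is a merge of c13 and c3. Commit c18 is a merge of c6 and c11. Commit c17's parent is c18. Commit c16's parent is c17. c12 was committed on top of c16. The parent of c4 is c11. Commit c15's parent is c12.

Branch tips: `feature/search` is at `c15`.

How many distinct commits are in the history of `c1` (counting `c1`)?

Walking parent pointers from c1: reachable set = {c1, c10, c14, c2, c7, c9}.
That is 6 commits.

6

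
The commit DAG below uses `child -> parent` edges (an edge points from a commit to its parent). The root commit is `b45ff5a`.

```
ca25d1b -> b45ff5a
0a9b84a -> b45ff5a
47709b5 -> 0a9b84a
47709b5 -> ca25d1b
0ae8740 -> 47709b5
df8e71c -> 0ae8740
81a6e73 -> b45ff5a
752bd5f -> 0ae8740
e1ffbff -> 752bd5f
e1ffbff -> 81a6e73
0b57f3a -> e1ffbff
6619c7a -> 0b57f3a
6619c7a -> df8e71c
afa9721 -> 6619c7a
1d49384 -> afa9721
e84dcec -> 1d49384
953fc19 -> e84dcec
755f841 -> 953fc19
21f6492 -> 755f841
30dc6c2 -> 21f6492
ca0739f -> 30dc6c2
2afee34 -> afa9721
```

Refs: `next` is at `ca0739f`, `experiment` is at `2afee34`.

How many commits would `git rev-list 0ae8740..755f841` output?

Reachable from 755f841: {0a9b84a, 0ae8740, 0b57f3a, 1d49384, 47709b5, 6619c7a, 752bd5f, 755f841, 81a6e73, 953fc19, afa9721, b45ff5a, ca25d1b, df8e71c, e1ffbff, e84dcec}.
Reachable from 0ae8740: {0a9b84a, 0ae8740, 47709b5, b45ff5a, ca25d1b}.
In 755f841's history but not 0ae8740's: {0b57f3a, 1d49384, 6619c7a, 752bd5f, 755f841, 81a6e73, 953fc19, afa9721, df8e71c, e1ffbff, e84dcec} — 11 commits.

11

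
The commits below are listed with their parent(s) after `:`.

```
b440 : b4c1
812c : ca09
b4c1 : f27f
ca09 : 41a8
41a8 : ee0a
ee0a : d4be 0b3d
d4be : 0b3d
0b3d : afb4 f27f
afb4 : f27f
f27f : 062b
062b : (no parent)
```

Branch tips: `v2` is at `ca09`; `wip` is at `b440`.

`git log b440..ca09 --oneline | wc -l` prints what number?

6

Reachable from ca09: {062b, 0b3d, 41a8, afb4, ca09, d4be, ee0a, f27f}.
Reachable from b440: {062b, b440, b4c1, f27f}.
In ca09's history but not b440's: {0b3d, 41a8, afb4, ca09, d4be, ee0a} — 6 commits.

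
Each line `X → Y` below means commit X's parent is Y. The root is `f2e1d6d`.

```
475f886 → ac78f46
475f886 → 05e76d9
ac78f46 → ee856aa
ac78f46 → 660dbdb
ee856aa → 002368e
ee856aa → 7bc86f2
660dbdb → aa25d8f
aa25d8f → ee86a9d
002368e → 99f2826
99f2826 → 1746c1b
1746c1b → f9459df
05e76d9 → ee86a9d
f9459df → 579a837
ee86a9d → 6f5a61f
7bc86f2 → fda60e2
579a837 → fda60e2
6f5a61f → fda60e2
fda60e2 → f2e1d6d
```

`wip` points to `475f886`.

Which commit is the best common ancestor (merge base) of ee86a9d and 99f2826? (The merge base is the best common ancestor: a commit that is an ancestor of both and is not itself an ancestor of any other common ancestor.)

Ancestors of ee86a9d: {6f5a61f, ee86a9d, f2e1d6d, fda60e2}.
Ancestors of 99f2826: {1746c1b, 579a837, 99f2826, f2e1d6d, f9459df, fda60e2}.
Common ancestors: {f2e1d6d, fda60e2}.
Among these, fda60e2 is not an ancestor of any other common ancestor — it is the merge base.

fda60e2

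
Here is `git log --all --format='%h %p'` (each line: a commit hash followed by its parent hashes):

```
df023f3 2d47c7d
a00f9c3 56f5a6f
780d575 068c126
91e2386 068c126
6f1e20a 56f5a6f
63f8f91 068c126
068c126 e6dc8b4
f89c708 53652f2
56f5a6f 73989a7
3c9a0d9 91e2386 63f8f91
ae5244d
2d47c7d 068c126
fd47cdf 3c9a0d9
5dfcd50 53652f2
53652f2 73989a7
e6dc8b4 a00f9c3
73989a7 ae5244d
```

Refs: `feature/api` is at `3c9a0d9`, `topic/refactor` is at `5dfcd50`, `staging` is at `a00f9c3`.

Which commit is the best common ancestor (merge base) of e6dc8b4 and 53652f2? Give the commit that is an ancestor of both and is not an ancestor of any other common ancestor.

Ancestors of e6dc8b4: {56f5a6f, 73989a7, a00f9c3, ae5244d, e6dc8b4}.
Ancestors of 53652f2: {53652f2, 73989a7, ae5244d}.
Common ancestors: {73989a7, ae5244d}.
Among these, 73989a7 is not an ancestor of any other common ancestor — it is the merge base.

73989a7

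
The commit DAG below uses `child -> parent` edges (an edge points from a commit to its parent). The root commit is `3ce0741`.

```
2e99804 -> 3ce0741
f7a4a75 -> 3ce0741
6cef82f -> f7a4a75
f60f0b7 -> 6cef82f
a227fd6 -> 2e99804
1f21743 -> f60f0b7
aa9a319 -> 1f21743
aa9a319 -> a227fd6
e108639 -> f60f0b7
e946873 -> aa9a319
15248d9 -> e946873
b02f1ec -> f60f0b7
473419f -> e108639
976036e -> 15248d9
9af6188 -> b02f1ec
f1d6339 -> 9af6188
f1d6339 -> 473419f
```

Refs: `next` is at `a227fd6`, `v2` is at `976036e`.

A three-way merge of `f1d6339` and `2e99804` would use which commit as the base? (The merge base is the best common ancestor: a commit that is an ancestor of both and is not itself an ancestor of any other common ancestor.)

Ancestors of f1d6339: {3ce0741, 473419f, 6cef82f, 9af6188, b02f1ec, e108639, f1d6339, f60f0b7, f7a4a75}.
Ancestors of 2e99804: {2e99804, 3ce0741}.
Common ancestors: {3ce0741}.
The only common ancestor is 3ce0741, so it is the merge base.

3ce0741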